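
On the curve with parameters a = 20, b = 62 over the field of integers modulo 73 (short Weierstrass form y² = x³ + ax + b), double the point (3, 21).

(26, 28)

tangent at (3, 21): λ = (3·3² + 20)/(2·21) ≡ 47/42. 42⁻¹ ≡ 40 (mod 73), so λ ≡ 47·40 ≡ 55.
  x = λ² - 3 - 3 = 3025 - 6 ≡ 26; y = λ·(3 - 26) - 21 ≡ 28. → (26, 28)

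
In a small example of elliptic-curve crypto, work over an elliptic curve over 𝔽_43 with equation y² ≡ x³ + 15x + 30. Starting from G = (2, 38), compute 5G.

Repeated addition: build up to 5G.
2G: tangent at (2, 38): λ = (3·2² + 15)/(2·38) ≡ 27/33. 33⁻¹ ≡ 30 (mod 43), so λ ≡ 27·30 ≡ 36.
  x = λ² - 2 - 2 = 1296 - 4 ≡ 2; y = λ·(2 - 2) - 38 ≡ 5. → (2, 5)
3G: (2, 5) + (2, 38): same x and y₁ ≡ -y₂, so the sum is O.
4G: O + (2, 38) = (2, 38) (identity).
5G: tangent at (2, 38): λ = (3·2² + 15)/(2·38) ≡ 27/33. 33⁻¹ ≡ 30 (mod 43) since 33·30 = 990 ≡ 1, so λ ≡ 27·30 ≡ 36.
  x = λ² - 2 - 2 = 1296 - 4 ≡ 2; y = λ·(2 - 2) - 38 ≡ 5. → (2, 5)

(2, 5)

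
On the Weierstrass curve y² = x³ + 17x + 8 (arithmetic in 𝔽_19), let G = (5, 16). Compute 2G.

tangent at (5, 16): λ = (3·5² + 17)/(2·16) ≡ 16/13. 13⁻¹ ≡ 3 (mod 19) since 13·3 = 39 ≡ 1, so λ ≡ 16·3 ≡ 10.
  x = λ² - 5 - 5 = 100 - 10 ≡ 14; y = λ·(5 - 14) - 16 ≡ 8. → (14, 8)

(14, 8)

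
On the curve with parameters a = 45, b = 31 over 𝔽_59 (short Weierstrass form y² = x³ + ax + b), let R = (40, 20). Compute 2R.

(45, 16)

tangent at (40, 20): λ = (3·40² + 45)/(2·20) ≡ 7/40. 40⁻¹ ≡ 31 (mod 59) since 40·31 = 1240 ≡ 1, so λ ≡ 7·31 ≡ 40.
  x = λ² - 40 - 40 = 1600 - 80 ≡ 45; y = λ·(40 - 45) - 20 ≡ 16. → (45, 16)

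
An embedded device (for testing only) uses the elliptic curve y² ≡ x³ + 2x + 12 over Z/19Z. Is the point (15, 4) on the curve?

y² = 4² ≡ 16; x³ + 2x + 12 = 3417 ≡ 16 (mod 19). 16 = 16.

yes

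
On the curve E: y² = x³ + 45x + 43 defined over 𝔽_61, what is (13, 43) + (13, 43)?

tangent at (13, 43): λ = (3·13² + 45)/(2·43) ≡ 3/25. 25⁻¹ ≡ 22 (mod 61), so λ ≡ 3·22 ≡ 5.
  x = λ² - 13 - 13 = 25 - 26 ≡ 60; y = λ·(13 - 60) - 43 ≡ 27. → (60, 27)

(60, 27)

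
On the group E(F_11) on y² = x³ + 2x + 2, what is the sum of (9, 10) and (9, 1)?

O

The two points share x = 9 and their y-coordinates satisfy 10 + 1 ≡ 0 (mod 11), so they are inverses. Their sum is ∞.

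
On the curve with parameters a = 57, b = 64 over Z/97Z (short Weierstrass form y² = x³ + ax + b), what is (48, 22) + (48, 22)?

(66, 15)

tangent at (48, 22): λ = (3·48² + 57)/(2·22) ≡ 82/44. 44⁻¹ ≡ 86 (mod 97) since 44·86 = 3784 ≡ 1, so λ ≡ 82·86 ≡ 68.
  x = λ² - 48 - 48 = 4624 - 96 ≡ 66; y = λ·(48 - 66) - 22 ≡ 15. → (66, 15)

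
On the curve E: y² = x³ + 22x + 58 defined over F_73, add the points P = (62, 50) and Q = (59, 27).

(27, 48)

(62, 50) + (59, 27). λ = (27 - 50)/(59 - 62) ≡ 50/70 mod 73. 70⁻¹ ≡ 24 (mod 73) since 70·24 = 1680 ≡ 1, so λ ≡ 32.
  x = λ² - 62 - 59 = 1024 - 121 ≡ 27; y = λ·(62 - 27) - 50 ≡ 48. → (27, 48)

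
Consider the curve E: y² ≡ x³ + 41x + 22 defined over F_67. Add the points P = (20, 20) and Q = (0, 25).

(20, 20) + (0, 25). λ = (25 - 20)/(0 - 20) ≡ 5/47 mod 67. 47⁻¹ ≡ 10 (mod 67), so λ ≡ 50.
  x = λ² - 20 - 0 = 2500 - 20 ≡ 1; y = λ·(20 - 1) - 20 ≡ 59. → (1, 59)

(1, 59)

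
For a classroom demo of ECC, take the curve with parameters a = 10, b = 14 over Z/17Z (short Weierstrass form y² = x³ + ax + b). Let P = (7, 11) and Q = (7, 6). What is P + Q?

The two points share x = 7 and their y-coordinates satisfy 11 + 6 ≡ 0 (mod 17), so they are inverses. Their sum is O.

O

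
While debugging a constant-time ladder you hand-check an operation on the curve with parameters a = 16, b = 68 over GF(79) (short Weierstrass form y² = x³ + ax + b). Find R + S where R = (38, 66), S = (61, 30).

(38, 66) + (61, 30). λ = (30 - 66)/(61 - 38) ≡ 43/23 mod 79. 23⁻¹ ≡ 55 (mod 79), so λ ≡ 74.
  x = λ² - 38 - 61 = 5476 - 99 ≡ 5; y = λ·(38 - 5) - 66 ≡ 6. → (5, 6)

(5, 6)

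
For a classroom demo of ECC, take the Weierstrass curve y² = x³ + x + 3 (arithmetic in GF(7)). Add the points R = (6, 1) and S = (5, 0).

(4, 1)

(6, 1) + (5, 0). λ = (0 - 1)/(5 - 6) ≡ 6/6 mod 7. 6⁻¹ ≡ 6 (mod 7), so λ ≡ 1.
  x = λ² - 6 - 5 = 1 - 11 ≡ 4; y = λ·(6 - 4) - 1 ≡ 1. → (4, 1)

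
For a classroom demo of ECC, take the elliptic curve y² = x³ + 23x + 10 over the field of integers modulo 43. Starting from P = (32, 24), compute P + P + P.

Repeated addition: build up to 3P.
2P: tangent at (32, 24): λ = (3·32² + 23)/(2·24) ≡ 42/5. 5⁻¹ ≡ 26 (mod 43), so λ ≡ 42·26 ≡ 17.
  x = λ² - 32 - 32 = 289 - 64 ≡ 10; y = λ·(32 - 10) - 24 ≡ 6. → (10, 6)
3P: (10, 6) + (32, 24). λ = (24 - 6)/(32 - 10) ≡ 18/22 mod 43. 22⁻¹ ≡ 2 (mod 43), so λ ≡ 36.
  x = λ² - 10 - 32 = 1296 - 42 ≡ 7; y = λ·(10 - 7) - 6 ≡ 16. → (7, 16)

(7, 16)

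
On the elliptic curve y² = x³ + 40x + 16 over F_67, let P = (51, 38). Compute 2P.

(14, 38)

tangent at (51, 38): λ = (3·51² + 40)/(2·38) ≡ 4/9. 9⁻¹ ≡ 15 (mod 67), so λ ≡ 4·15 ≡ 60.
  x = λ² - 51 - 51 = 3600 - 102 ≡ 14; y = λ·(51 - 14) - 38 ≡ 38. → (14, 38)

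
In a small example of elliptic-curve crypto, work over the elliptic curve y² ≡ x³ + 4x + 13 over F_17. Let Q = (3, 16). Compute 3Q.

(4, 5)

Repeated addition: build up to 3Q.
2Q: tangent at (3, 16): λ = (3·3² + 4)/(2·16) ≡ 14/15. 15⁻¹ ≡ 8 (mod 17), so λ ≡ 14·8 ≡ 10.
  x = λ² - 3 - 3 = 100 - 6 ≡ 9; y = λ·(3 - 9) - 16 ≡ 9. → (9, 9)
3Q: (9, 9) + (3, 16). λ = (16 - 9)/(3 - 9) ≡ 7/11 mod 17. 11⁻¹ ≡ 14 (mod 17), so λ ≡ 13.
  x = λ² - 9 - 3 = 169 - 12 ≡ 4; y = λ·(9 - 4) - 9 ≡ 5. → (4, 5)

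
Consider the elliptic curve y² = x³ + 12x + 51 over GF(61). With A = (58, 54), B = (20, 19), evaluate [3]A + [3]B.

(50, 28)

First 3A:
Repeated addition: build up to 3A.
2A: tangent at (58, 54): λ = (3·58² + 12)/(2·54) ≡ 39/47. 47⁻¹ ≡ 13 (mod 61), so λ ≡ 39·13 ≡ 19.
  x = λ² - 58 - 58 = 361 - 116 ≡ 1; y = λ·(58 - 1) - 54 ≡ 53. → (1, 53)
3A: (1, 53) + (58, 54). λ = (54 - 53)/(58 - 1) ≡ 1/57 mod 61. 57⁻¹ ≡ 15 (mod 61) since 57·15 = 855 ≡ 1, so λ ≡ 15.
  x = λ² - 1 - 58 = 225 - 59 ≡ 44; y = λ·(1 - 44) - 53 ≡ 34. → (44, 34)
3A = (44, 34).
Next 3B:
Repeated addition: build up to 3B.
2B: tangent at (20, 19): λ = (3·20² + 12)/(2·19) ≡ 53/38. 38⁻¹ ≡ 53 (mod 61) since 38·53 = 2014 ≡ 1, so λ ≡ 53·53 ≡ 3.
  x = λ² - 20 - 20 = 9 - 40 ≡ 30; y = λ·(20 - 30) - 19 ≡ 12. → (30, 12)
3B: (30, 12) + (20, 19). λ = (19 - 12)/(20 - 30) ≡ 7/51 mod 61. 51⁻¹ ≡ 6 (mod 61), so λ ≡ 42.
  x = λ² - 30 - 20 = 1764 - 50 ≡ 6; y = λ·(30 - 6) - 12 ≡ 20. → (6, 20)
3B = (6, 20).
Finally 3A + 3B:
(44, 34) + (6, 20). λ = (20 - 34)/(6 - 44) ≡ 47/23 mod 61. 23⁻¹ ≡ 8 (mod 61) since 23·8 = 184 ≡ 1, so λ ≡ 10.
  x = λ² - 44 - 6 = 100 - 50 ≡ 50; y = λ·(44 - 50) - 34 ≡ 28. → (50, 28)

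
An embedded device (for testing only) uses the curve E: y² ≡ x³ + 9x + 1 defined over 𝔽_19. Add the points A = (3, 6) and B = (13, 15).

(4, 14)

(3, 6) + (13, 15). λ = (15 - 6)/(13 - 3) ≡ 9/10 mod 19. 10⁻¹ ≡ 2 (mod 19), so λ ≡ 18.
  x = λ² - 3 - 13 = 324 - 16 ≡ 4; y = λ·(3 - 4) - 6 ≡ 14. → (4, 14)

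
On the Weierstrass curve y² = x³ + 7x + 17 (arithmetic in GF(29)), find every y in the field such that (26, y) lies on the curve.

none

x³ + 7x + 17 = 17775 ≡ 27 (mod 29).
27 is a non-residue mod 29; no y exists.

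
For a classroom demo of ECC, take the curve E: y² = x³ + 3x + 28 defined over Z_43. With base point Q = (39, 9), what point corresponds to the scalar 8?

(3, 35)

Double-and-add on 8 = (1000)₂. Start with Q = (39, 9) for the leading 1-bit.
double: tangent at (39, 9): λ = (3·39² + 3)/(2·9) ≡ 8/18. 18⁻¹ ≡ 12 (mod 43), so λ ≡ 8·12 ≡ 10.
  x = λ² - 39 - 39 = 100 - 78 ≡ 22; y = λ·(39 - 22) - 9 ≡ 32. → (22, 32)
double: tangent at (22, 32): λ = (3·22² + 3)/(2·32) ≡ 36/21. 21⁻¹ ≡ 41 (mod 43), so λ ≡ 36·41 ≡ 14.
  x = λ² - 22 - 22 = 196 - 44 ≡ 23; y = λ·(22 - 23) - 32 ≡ 40. → (23, 40)
double: tangent at (23, 40): λ = (3·23² + 3)/(2·40) ≡ 42/37. 37⁻¹ ≡ 7 (mod 43), so λ ≡ 42·7 ≡ 36.
  x = λ² - 23 - 23 = 1296 - 46 ≡ 3; y = λ·(23 - 3) - 40 ≡ 35. → (3, 35)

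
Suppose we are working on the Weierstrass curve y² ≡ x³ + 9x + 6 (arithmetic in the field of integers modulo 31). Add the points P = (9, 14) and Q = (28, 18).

(1, 4)

(9, 14) + (28, 18). λ = (18 - 14)/(28 - 9) ≡ 4/19 mod 31. 19⁻¹ ≡ 18 (mod 31), so λ ≡ 10.
  x = λ² - 9 - 28 = 100 - 37 ≡ 1; y = λ·(9 - 1) - 14 ≡ 4. → (1, 4)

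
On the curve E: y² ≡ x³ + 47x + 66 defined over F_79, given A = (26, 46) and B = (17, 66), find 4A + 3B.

(38, 70)

First 4A:
Repeated addition: build up to 4A.
2A: tangent at (26, 46): λ = (3·26² + 47)/(2·46) ≡ 21/13. 13⁻¹ ≡ 73 (mod 79) since 13·73 = 949 ≡ 1, so λ ≡ 21·73 ≡ 32.
  x = λ² - 26 - 26 = 1024 - 52 ≡ 24; y = λ·(26 - 24) - 46 ≡ 18. → (24, 18)
3A: (24, 18) + (26, 46). λ = (46 - 18)/(26 - 24) ≡ 28/2 mod 79. 2⁻¹ ≡ 40 (mod 79), so λ ≡ 14.
  x = λ² - 24 - 26 = 196 - 50 ≡ 67; y = λ·(24 - 67) - 18 ≡ 12. → (67, 12)
4A: (67, 12) + (26, 46). λ = (46 - 12)/(26 - 67) ≡ 34/38 mod 79. 38⁻¹ ≡ 52 (mod 79) since 38·52 = 1976 ≡ 1, so λ ≡ 30.
  x = λ² - 67 - 26 = 900 - 93 ≡ 17; y = λ·(67 - 17) - 12 ≡ 66. → (17, 66)
4A = (17, 66).
Next 3B:
Repeated addition: build up to 3B.
2B: tangent at (17, 66): λ = (3·17² + 47)/(2·66) ≡ 45/53. 53⁻¹ ≡ 3 (mod 79), so λ ≡ 45·3 ≡ 56.
  x = λ² - 17 - 17 = 3136 - 34 ≡ 21; y = λ·(17 - 21) - 66 ≡ 26. → (21, 26)
3B: (21, 26) + (17, 66). λ = (66 - 26)/(17 - 21) ≡ 40/75 mod 79. 75⁻¹ ≡ 59 (mod 79), so λ ≡ 69.
  x = λ² - 21 - 17 = 4761 - 38 ≡ 62; y = λ·(21 - 62) - 26 ≡ 68. → (62, 68)
3B = (62, 68).
Finally 4A + 3B:
(17, 66) + (62, 68). λ = (68 - 66)/(62 - 17) ≡ 2/45 mod 79. 45⁻¹ ≡ 72 (mod 79) since 45·72 = 3240 ≡ 1, so λ ≡ 65.
  x = λ² - 17 - 62 = 4225 - 79 ≡ 38; y = λ·(17 - 38) - 66 ≡ 70. → (38, 70)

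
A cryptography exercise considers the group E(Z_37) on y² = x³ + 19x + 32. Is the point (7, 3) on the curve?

no

y² = 3² ≡ 9; x³ + 19x + 32 = 508 ≡ 27 (mod 37). 9 ≠ 27.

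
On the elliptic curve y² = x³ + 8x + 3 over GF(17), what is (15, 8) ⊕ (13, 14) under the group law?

(15, 9)

(15, 8) + (13, 14). λ = (14 - 8)/(13 - 15) ≡ 6/15 mod 17. 15⁻¹ ≡ 8 (mod 17), so λ ≡ 14.
  x = λ² - 15 - 13 = 196 - 28 ≡ 15; y = λ·(15 - 15) - 8 ≡ 9. → (15, 9)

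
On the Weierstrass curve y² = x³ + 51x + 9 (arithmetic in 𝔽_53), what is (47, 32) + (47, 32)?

(12, 21)

tangent at (47, 32): λ = (3·47² + 51)/(2·32) ≡ 0/11. 11⁻¹ ≡ 29 (mod 53) since 11·29 = 319 ≡ 1, so λ ≡ 0·29 ≡ 0.
  x = λ² - 47 - 47 = 0 - 94 ≡ 12; y = λ·(47 - 12) - 32 ≡ 21. → (12, 21)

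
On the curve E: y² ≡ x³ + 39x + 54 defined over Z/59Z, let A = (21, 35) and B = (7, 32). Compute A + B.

(21, 35) + (7, 32). λ = (32 - 35)/(7 - 21) ≡ 56/45 mod 59. 45⁻¹ ≡ 21 (mod 59) since 45·21 = 945 ≡ 1, so λ ≡ 55.
  x = λ² - 21 - 7 = 3025 - 28 ≡ 47; y = λ·(21 - 47) - 35 ≡ 10. → (47, 10)

(47, 10)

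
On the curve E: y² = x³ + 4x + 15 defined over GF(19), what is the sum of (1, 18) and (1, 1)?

O

The two points share x = 1 and their y-coordinates satisfy 18 + 1 ≡ 0 (mod 19), so they are inverses. Their sum is O.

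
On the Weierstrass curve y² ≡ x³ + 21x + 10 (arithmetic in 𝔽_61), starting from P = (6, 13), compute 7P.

Repeated addition: build up to 7P.
2P: tangent at (6, 13): λ = (3·6² + 21)/(2·13) ≡ 7/26. 26⁻¹ ≡ 54 (mod 61) since 26·54 = 1404 ≡ 1, so λ ≡ 7·54 ≡ 12.
  x = λ² - 6 - 6 = 144 - 12 ≡ 10; y = λ·(6 - 10) - 13 ≡ 0. → (10, 0)
3P: (10, 0) + (6, 13). λ = (13 - 0)/(6 - 10) ≡ 13/57 mod 61. 57⁻¹ ≡ 15 (mod 61) since 57·15 = 855 ≡ 1, so λ ≡ 12.
  x = λ² - 10 - 6 = 144 - 16 ≡ 6; y = λ·(10 - 6) - 0 ≡ 48. → (6, 48)
4P: (6, 48) + (6, 13): same x and y₁ ≡ -y₂, so the sum is the point at infinity.
5P: the point at infinity + (6, 13) = (6, 13) (identity).
6P: tangent at (6, 13): λ = (3·6² + 21)/(2·13) ≡ 7/26. 26⁻¹ ≡ 54 (mod 61) since 26·54 = 1404 ≡ 1, so λ ≡ 7·54 ≡ 12.
  x = λ² - 6 - 6 = 144 - 12 ≡ 10; y = λ·(6 - 10) - 13 ≡ 0. → (10, 0)
7P: (10, 0) + (6, 13). λ = (13 - 0)/(6 - 10) ≡ 13/57 mod 61. 57⁻¹ ≡ 15 (mod 61), so λ ≡ 12.
  x = λ² - 10 - 6 = 144 - 16 ≡ 6; y = λ·(10 - 6) - 0 ≡ 48. → (6, 48)

(6, 48)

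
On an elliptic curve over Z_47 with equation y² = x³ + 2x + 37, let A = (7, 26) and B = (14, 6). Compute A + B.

(38, 29)

(7, 26) + (14, 6). λ = (6 - 26)/(14 - 7) ≡ 27/7 mod 47. 7⁻¹ ≡ 27 (mod 47) since 7·27 = 189 ≡ 1, so λ ≡ 24.
  x = λ² - 7 - 14 = 576 - 21 ≡ 38; y = λ·(7 - 38) - 26 ≡ 29. → (38, 29)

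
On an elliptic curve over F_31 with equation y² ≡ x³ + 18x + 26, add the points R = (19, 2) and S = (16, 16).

(19, 2) + (16, 16). λ = (16 - 2)/(16 - 19) ≡ 14/28 mod 31. 28⁻¹ ≡ 10 (mod 31), so λ ≡ 16.
  x = λ² - 19 - 16 = 256 - 35 ≡ 4; y = λ·(19 - 4) - 2 ≡ 21. → (4, 21)

(4, 21)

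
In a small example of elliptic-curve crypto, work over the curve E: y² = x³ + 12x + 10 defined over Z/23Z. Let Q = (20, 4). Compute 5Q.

Repeated addition: build up to 5Q.
2Q: tangent at (20, 4): λ = (3·20² + 12)/(2·4) ≡ 16/8. 8⁻¹ ≡ 3 (mod 23), so λ ≡ 16·3 ≡ 2.
  x = λ² - 20 - 20 = 4 - 40 ≡ 10; y = λ·(20 - 10) - 4 ≡ 16. → (10, 16)
3Q: (10, 16) + (20, 4). λ = (4 - 16)/(20 - 10) ≡ 11/10 mod 23. 10⁻¹ ≡ 7 (mod 23), so λ ≡ 8.
  x = λ² - 10 - 20 = 64 - 30 ≡ 11; y = λ·(10 - 11) - 16 ≡ 22. → (11, 22)
4Q: (11, 22) + (20, 4). λ = (4 - 22)/(20 - 11) ≡ 5/9 mod 23. 9⁻¹ ≡ 18 (mod 23) since 9·18 = 162 ≡ 1, so λ ≡ 21.
  x = λ² - 11 - 20 = 441 - 31 ≡ 19; y = λ·(11 - 19) - 22 ≡ 17. → (19, 17)
5Q: (19, 17) + (20, 4). λ = (4 - 17)/(20 - 19) ≡ 10/1 mod 23. 1⁻¹ ≡ 1 (mod 23), so λ ≡ 10.
  x = λ² - 19 - 20 = 100 - 39 ≡ 15; y = λ·(19 - 15) - 17 ≡ 0. → (15, 0)

(15, 0)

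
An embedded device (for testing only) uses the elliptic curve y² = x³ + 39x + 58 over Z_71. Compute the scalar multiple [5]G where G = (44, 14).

Repeated addition: build up to 5G.
2G: tangent at (44, 14): λ = (3·44² + 39)/(2·14) ≡ 25/28. 28⁻¹ ≡ 33 (mod 71), so λ ≡ 25·33 ≡ 44.
  x = λ² - 44 - 44 = 1936 - 88 ≡ 2; y = λ·(44 - 2) - 14 ≡ 59. → (2, 59)
3G: (2, 59) + (44, 14). λ = (14 - 59)/(44 - 2) ≡ 26/42 mod 71. 42⁻¹ ≡ 22 (mod 71) since 42·22 = 924 ≡ 1, so λ ≡ 4.
  x = λ² - 2 - 44 = 16 - 46 ≡ 41; y = λ·(2 - 41) - 59 ≡ 69. → (41, 69)
4G: (41, 69) + (44, 14). λ = (14 - 69)/(44 - 41) ≡ 16/3 mod 71. 3⁻¹ ≡ 24 (mod 71), so λ ≡ 29.
  x = λ² - 41 - 44 = 841 - 85 ≡ 46; y = λ·(41 - 46) - 69 ≡ 70. → (46, 70)
5G: (46, 70) + (44, 14). λ = (14 - 70)/(44 - 46) ≡ 15/69 mod 71. 69⁻¹ ≡ 35 (mod 71), so λ ≡ 28.
  x = λ² - 46 - 44 = 784 - 90 ≡ 55; y = λ·(46 - 55) - 70 ≡ 33. → (55, 33)

(55, 33)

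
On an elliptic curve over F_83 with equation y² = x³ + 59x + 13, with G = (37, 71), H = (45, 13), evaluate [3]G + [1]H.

(11, 82)

First 3G:
Repeated addition: build up to 3G.
2G: tangent at (37, 71): λ = (3·37² + 59)/(2·71) ≡ 16/59. 59⁻¹ ≡ 38 (mod 83) since 59·38 = 2242 ≡ 1, so λ ≡ 16·38 ≡ 27.
  x = λ² - 37 - 37 = 729 - 74 ≡ 74; y = λ·(37 - 74) - 71 ≡ 9. → (74, 9)
3G: (74, 9) + (37, 71). λ = (71 - 9)/(37 - 74) ≡ 62/46 mod 83. 46⁻¹ ≡ 74 (mod 83), so λ ≡ 23.
  x = λ² - 74 - 37 = 529 - 111 ≡ 3; y = λ·(74 - 3) - 9 ≡ 47. → (3, 47)
3G = (3, 47).
Finally 3G + H:
(3, 47) + (45, 13). λ = (13 - 47)/(45 - 3) ≡ 49/42 mod 83. 42⁻¹ ≡ 2 (mod 83), so λ ≡ 15.
  x = λ² - 3 - 45 = 225 - 48 ≡ 11; y = λ·(3 - 11) - 47 ≡ 82. → (11, 82)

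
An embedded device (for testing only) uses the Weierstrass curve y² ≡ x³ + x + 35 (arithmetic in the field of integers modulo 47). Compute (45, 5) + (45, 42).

The two points share x = 45 and their y-coordinates satisfy 5 + 42 ≡ 0 (mod 47), so they are inverses. Their sum is ∞.

O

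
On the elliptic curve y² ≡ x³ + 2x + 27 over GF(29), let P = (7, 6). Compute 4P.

Double-and-add on 4 = (100)₂. Start with P = (7, 6) for the leading 1-bit.
double: tangent at (7, 6): λ = (3·7² + 2)/(2·6) ≡ 4/12. 12⁻¹ ≡ 17 (mod 29) since 12·17 = 204 ≡ 1, so λ ≡ 4·17 ≡ 10.
  x = λ² - 7 - 7 = 100 - 14 ≡ 28; y = λ·(7 - 28) - 6 ≡ 16. → (28, 16)
double: tangent at (28, 16): λ = (3·28² + 2)/(2·16) ≡ 5/3. 3⁻¹ ≡ 10 (mod 29), so λ ≡ 5·10 ≡ 21.
  x = λ² - 28 - 28 = 441 - 56 ≡ 8; y = λ·(28 - 8) - 16 ≡ 27. → (8, 27)

(8, 27)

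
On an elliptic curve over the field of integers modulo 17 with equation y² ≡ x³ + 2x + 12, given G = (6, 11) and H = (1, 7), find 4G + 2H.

First 4G:
Double-and-add on 4 = (100)₂. Start with G = (6, 11) for the leading 1-bit.
double: tangent at (6, 11): λ = (3·6² + 2)/(2·11) ≡ 8/5. 5⁻¹ ≡ 7 (mod 17), so λ ≡ 8·7 ≡ 5.
  x = λ² - 6 - 6 = 25 - 12 ≡ 13; y = λ·(6 - 13) - 11 ≡ 5. → (13, 5)
double: tangent at (13, 5): λ = (3·13² + 2)/(2·5) ≡ 16/10. 10⁻¹ ≡ 12 (mod 17), so λ ≡ 16·12 ≡ 5.
  x = λ² - 13 - 13 = 25 - 26 ≡ 16; y = λ·(13 - 16) - 5 ≡ 14. → (16, 14)
4G = (16, 14).
Next 2H:
Repeated addition: build up to 2H.
2H: tangent at (1, 7): λ = (3·1² + 2)/(2·7) ≡ 5/14. 14⁻¹ ≡ 11 (mod 17), so λ ≡ 5·11 ≡ 4.
  x = λ² - 1 - 1 = 16 - 2 ≡ 14; y = λ·(1 - 14) - 7 ≡ 9. → (14, 9)
2H = (14, 9).
Finally 4G + 2H:
(16, 14) + (14, 9). λ = (9 - 14)/(14 - 16) ≡ 12/15 mod 17. 15⁻¹ ≡ 8 (mod 17), so λ ≡ 11.
  x = λ² - 16 - 14 = 121 - 30 ≡ 6; y = λ·(16 - 6) - 14 ≡ 11. → (6, 11)

(6, 11)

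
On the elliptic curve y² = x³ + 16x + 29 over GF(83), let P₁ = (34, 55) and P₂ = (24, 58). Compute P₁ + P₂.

(34, 55) + (24, 58). λ = (58 - 55)/(24 - 34) ≡ 3/73 mod 83. 73⁻¹ ≡ 58 (mod 83) since 73·58 = 4234 ≡ 1, so λ ≡ 8.
  x = λ² - 34 - 24 = 64 - 58 ≡ 6; y = λ·(34 - 6) - 55 ≡ 3. → (6, 3)

(6, 3)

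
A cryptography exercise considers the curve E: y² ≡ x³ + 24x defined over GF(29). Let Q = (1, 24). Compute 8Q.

Repeated addition: build up to 8Q.
2Q: tangent at (1, 24): λ = (3·1² + 24)/(2·24) ≡ 27/19. 19⁻¹ ≡ 26 (mod 29), so λ ≡ 27·26 ≡ 6.
  x = λ² - 1 - 1 = 36 - 2 ≡ 5; y = λ·(1 - 5) - 24 ≡ 10. → (5, 10)
3Q: (5, 10) + (1, 24). λ = (24 - 10)/(1 - 5) ≡ 14/25 mod 29. 25⁻¹ ≡ 7 (mod 29), so λ ≡ 11.
  x = λ² - 5 - 1 = 121 - 6 ≡ 28; y = λ·(5 - 28) - 10 ≡ 27. → (28, 27)
4Q: (28, 27) + (1, 24). λ = (24 - 27)/(1 - 28) ≡ 26/2 mod 29. 2⁻¹ ≡ 15 (mod 29) since 2·15 = 30 ≡ 1, so λ ≡ 13.
  x = λ² - 28 - 1 = 169 - 29 ≡ 24; y = λ·(28 - 24) - 27 ≡ 25. → (24, 25)
5Q: (24, 25) + (1, 24). λ = (24 - 25)/(1 - 24) ≡ 28/6 mod 29. 6⁻¹ ≡ 5 (mod 29) since 6·5 = 30 ≡ 1, so λ ≡ 24.
  x = λ² - 24 - 1 = 576 - 25 ≡ 0; y = λ·(24 - 0) - 25 ≡ 0. → (0, 0)
6Q: (0, 0) + (1, 24). λ = (24 - 0)/(1 - 0) ≡ 24/1 mod 29. 1⁻¹ ≡ 1 (mod 29) since 1·1 = 1 ≡ 1, so λ ≡ 24.
  x = λ² - 0 - 1 = 576 - 1 ≡ 24; y = λ·(0 - 24) - 0 ≡ 4. → (24, 4)
7Q: (24, 4) + (1, 24). λ = (24 - 4)/(1 - 24) ≡ 20/6 mod 29. 6⁻¹ ≡ 5 (mod 29), so λ ≡ 13.
  x = λ² - 24 - 1 = 169 - 25 ≡ 28; y = λ·(24 - 28) - 4 ≡ 2. → (28, 2)
8Q: (28, 2) + (1, 24). λ = (24 - 2)/(1 - 28) ≡ 22/2 mod 29. 2⁻¹ ≡ 15 (mod 29), so λ ≡ 11.
  x = λ² - 28 - 1 = 121 - 29 ≡ 5; y = λ·(28 - 5) - 2 ≡ 19. → (5, 19)

(5, 19)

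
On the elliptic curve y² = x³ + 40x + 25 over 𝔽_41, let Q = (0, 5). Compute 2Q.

(16, 13)

tangent at (0, 5): λ = (3·0² + 40)/(2·5) ≡ 40/10. 10⁻¹ ≡ 37 (mod 41), so λ ≡ 40·37 ≡ 4.
  x = λ² - 0 - 0 = 16 - 0 ≡ 16; y = λ·(0 - 16) - 5 ≡ 13. → (16, 13)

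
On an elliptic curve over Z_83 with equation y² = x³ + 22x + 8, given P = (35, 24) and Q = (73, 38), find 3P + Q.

First 3P:
Repeated addition: build up to 3P.
2P: tangent at (35, 24): λ = (3·35² + 22)/(2·24) ≡ 45/48. 48⁻¹ ≡ 64 (mod 83), so λ ≡ 45·64 ≡ 58.
  x = λ² - 35 - 35 = 3364 - 70 ≡ 57; y = λ·(35 - 57) - 24 ≡ 28. → (57, 28)
3P: (57, 28) + (35, 24). λ = (24 - 28)/(35 - 57) ≡ 79/61 mod 83. 61⁻¹ ≡ 49 (mod 83) since 61·49 = 2989 ≡ 1, so λ ≡ 53.
  x = λ² - 57 - 35 = 2809 - 92 ≡ 61; y = λ·(57 - 61) - 28 ≡ 9. → (61, 9)
3P = (61, 9).
Finally 3P + Q:
(61, 9) + (73, 38). λ = (38 - 9)/(73 - 61) ≡ 29/12 mod 83. 12⁻¹ ≡ 7 (mod 83), so λ ≡ 37.
  x = λ² - 61 - 73 = 1369 - 134 ≡ 73; y = λ·(61 - 73) - 9 ≡ 45. → (73, 45)

(73, 45)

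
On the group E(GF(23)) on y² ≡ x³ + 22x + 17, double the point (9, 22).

(18, 9)

tangent at (9, 22): λ = (3·9² + 22)/(2·22) ≡ 12/21. 21⁻¹ ≡ 11 (mod 23), so λ ≡ 12·11 ≡ 17.
  x = λ² - 9 - 9 = 289 - 18 ≡ 18; y = λ·(9 - 18) - 22 ≡ 9. → (18, 9)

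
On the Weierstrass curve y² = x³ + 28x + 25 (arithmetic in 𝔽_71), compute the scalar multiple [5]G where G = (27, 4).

Repeated addition: build up to 5G.
2G: tangent at (27, 4): λ = (3·27² + 28)/(2·4) ≡ 14/8. 8⁻¹ ≡ 9 (mod 71), so λ ≡ 14·9 ≡ 55.
  x = λ² - 27 - 27 = 3025 - 54 ≡ 60; y = λ·(27 - 60) - 4 ≡ 27. → (60, 27)
3G: (60, 27) + (27, 4). λ = (4 - 27)/(27 - 60) ≡ 48/38 mod 71. 38⁻¹ ≡ 43 (mod 71) since 38·43 = 1634 ≡ 1, so λ ≡ 5.
  x = λ² - 60 - 27 = 25 - 87 ≡ 9; y = λ·(60 - 9) - 27 ≡ 15. → (9, 15)
4G: (9, 15) + (27, 4). λ = (4 - 15)/(27 - 9) ≡ 60/18 mod 71. 18⁻¹ ≡ 4 (mod 71), so λ ≡ 27.
  x = λ² - 9 - 27 = 729 - 36 ≡ 54; y = λ·(9 - 54) - 15 ≡ 48. → (54, 48)
5G: (54, 48) + (27, 4). λ = (4 - 48)/(27 - 54) ≡ 27/44 mod 71. 44⁻¹ ≡ 21 (mod 71) since 44·21 = 924 ≡ 1, so λ ≡ 70.
  x = λ² - 54 - 27 = 4900 - 81 ≡ 62; y = λ·(54 - 62) - 48 ≡ 31. → (62, 31)

(62, 31)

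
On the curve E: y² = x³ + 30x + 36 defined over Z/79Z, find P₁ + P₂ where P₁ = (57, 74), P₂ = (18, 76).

(57, 74) + (18, 76). λ = (76 - 74)/(18 - 57) ≡ 2/40 mod 79. 40⁻¹ ≡ 2 (mod 79) since 40·2 = 80 ≡ 1, so λ ≡ 4.
  x = λ² - 57 - 18 = 16 - 75 ≡ 20; y = λ·(57 - 20) - 74 ≡ 74. → (20, 74)

(20, 74)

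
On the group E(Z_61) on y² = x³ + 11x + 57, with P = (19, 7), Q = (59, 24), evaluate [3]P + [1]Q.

(58, 27)

First 3P:
Repeated addition: build up to 3P.
2P: tangent at (19, 7): λ = (3·19² + 11)/(2·7) ≡ 57/14. 14⁻¹ ≡ 48 (mod 61) since 14·48 = 672 ≡ 1, so λ ≡ 57·48 ≡ 52.
  x = λ² - 19 - 19 = 2704 - 38 ≡ 43; y = λ·(19 - 43) - 7 ≡ 26. → (43, 26)
3P: (43, 26) + (19, 7). λ = (7 - 26)/(19 - 43) ≡ 42/37 mod 61. 37⁻¹ ≡ 33 (mod 61) since 37·33 = 1221 ≡ 1, so λ ≡ 44.
  x = λ² - 43 - 19 = 1936 - 62 ≡ 44; y = λ·(43 - 44) - 26 ≡ 52. → (44, 52)
3P = (44, 52).
Finally 3P + Q:
(44, 52) + (59, 24). λ = (24 - 52)/(59 - 44) ≡ 33/15 mod 61. 15⁻¹ ≡ 57 (mod 61) since 15·57 = 855 ≡ 1, so λ ≡ 51.
  x = λ² - 44 - 59 = 2601 - 103 ≡ 58; y = λ·(44 - 58) - 52 ≡ 27. → (58, 27)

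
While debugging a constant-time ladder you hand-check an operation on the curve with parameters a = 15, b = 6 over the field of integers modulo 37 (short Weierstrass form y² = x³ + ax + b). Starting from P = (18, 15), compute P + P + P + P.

(21, 31)

Repeated addition: build up to 4P.
2P: tangent at (18, 15): λ = (3·18² + 15)/(2·15) ≡ 25/30. 30⁻¹ ≡ 21 (mod 37) since 30·21 = 630 ≡ 1, so λ ≡ 25·21 ≡ 7.
  x = λ² - 18 - 18 = 49 - 36 ≡ 13; y = λ·(18 - 13) - 15 ≡ 20. → (13, 20)
3P: (13, 20) + (18, 15). λ = (15 - 20)/(18 - 13) ≡ 32/5 mod 37. 5⁻¹ ≡ 15 (mod 37), so λ ≡ 36.
  x = λ² - 13 - 18 = 1296 - 31 ≡ 7; y = λ·(13 - 7) - 20 ≡ 11. → (7, 11)
4P: (7, 11) + (18, 15). λ = (15 - 11)/(18 - 7) ≡ 4/11 mod 37. 11⁻¹ ≡ 27 (mod 37), so λ ≡ 34.
  x = λ² - 7 - 18 = 1156 - 25 ≡ 21; y = λ·(7 - 21) - 11 ≡ 31. → (21, 31)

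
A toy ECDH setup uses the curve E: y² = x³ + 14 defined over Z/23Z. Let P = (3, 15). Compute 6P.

Double-and-add on 6 = (110)₂. Start with P = (3, 15) for the leading 1-bit.
double: tangent at (3, 15): λ = (3·3² + 0)/(2·15) ≡ 4/7. 7⁻¹ ≡ 10 (mod 23), so λ ≡ 4·10 ≡ 17.
  x = λ² - 3 - 3 = 289 - 6 ≡ 7; y = λ·(3 - 7) - 15 ≡ 9. → (7, 9)
add P: (7, 9) + (3, 15). λ = (15 - 9)/(3 - 7) ≡ 6/19 mod 23. 19⁻¹ ≡ 17 (mod 23) since 19·17 = 323 ≡ 1, so λ ≡ 10.
  x = λ² - 7 - 3 = 100 - 10 ≡ 21; y = λ·(7 - 21) - 9 ≡ 12. → (21, 12)
double: tangent at (21, 12): λ = (3·21² + 0)/(2·12) ≡ 12/1. 1⁻¹ ≡ 1 (mod 23) since 1·1 = 1 ≡ 1, so λ ≡ 12·1 ≡ 12.
  x = λ² - 21 - 21 = 144 - 42 ≡ 10; y = λ·(21 - 10) - 12 ≡ 5. → (10, 5)

(10, 5)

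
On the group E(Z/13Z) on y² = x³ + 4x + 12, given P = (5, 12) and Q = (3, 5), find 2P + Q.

(10, 8)

First 2P:
Repeated addition: build up to 2P.
2P: tangent at (5, 12): λ = (3·5² + 4)/(2·12) ≡ 1/11. 11⁻¹ ≡ 6 (mod 13) since 11·6 = 66 ≡ 1, so λ ≡ 1·6 ≡ 6.
  x = λ² - 5 - 5 = 36 - 10 ≡ 0; y = λ·(5 - 0) - 12 ≡ 5. → (0, 5)
2P = (0, 5).
Finally 2P + Q:
(0, 5) + (3, 5). λ = (5 - 5)/(3 - 0) ≡ 0/3 mod 13. 3⁻¹ ≡ 9 (mod 13) since 3·9 = 27 ≡ 1, so λ ≡ 0.
  x = λ² - 0 - 3 = 0 - 3 ≡ 10; y = λ·(0 - 10) - 5 ≡ 8. → (10, 8)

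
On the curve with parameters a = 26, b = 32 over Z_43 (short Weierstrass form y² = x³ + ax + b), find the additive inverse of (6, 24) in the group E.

-(6, 24) = (6, -24 mod 43) = (6, 19).

(6, 19)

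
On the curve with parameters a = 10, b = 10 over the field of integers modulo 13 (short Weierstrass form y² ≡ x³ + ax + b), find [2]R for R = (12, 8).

tangent at (12, 8): λ = (3·12² + 10)/(2·8) ≡ 0/3. 3⁻¹ ≡ 9 (mod 13) since 3·9 = 27 ≡ 1, so λ ≡ 0·9 ≡ 0.
  x = λ² - 12 - 12 = 0 - 24 ≡ 2; y = λ·(12 - 2) - 8 ≡ 5. → (2, 5)

(2, 5)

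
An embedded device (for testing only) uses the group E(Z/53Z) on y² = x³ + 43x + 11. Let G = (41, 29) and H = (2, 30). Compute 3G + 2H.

(39, 51)

First 3G:
Repeated addition: build up to 3G.
2G: tangent at (41, 29): λ = (3·41² + 43)/(2·29) ≡ 51/5. 5⁻¹ ≡ 32 (mod 53), so λ ≡ 51·32 ≡ 42.
  x = λ² - 41 - 41 = 1764 - 82 ≡ 39; y = λ·(41 - 39) - 29 ≡ 2. → (39, 2)
3G: (39, 2) + (41, 29). λ = (29 - 2)/(41 - 39) ≡ 27/2 mod 53. 2⁻¹ ≡ 27 (mod 53), so λ ≡ 40.
  x = λ² - 39 - 41 = 1600 - 80 ≡ 36; y = λ·(39 - 36) - 2 ≡ 12. → (36, 12)
3G = (36, 12).
Next 2H:
Repeated addition: build up to 2H.
2H: tangent at (2, 30): λ = (3·2² + 43)/(2·30) ≡ 2/7. 7⁻¹ ≡ 38 (mod 53), so λ ≡ 2·38 ≡ 23.
  x = λ² - 2 - 2 = 529 - 4 ≡ 48; y = λ·(2 - 48) - 30 ≡ 25. → (48, 25)
2H = (48, 25).
Finally 3G + 2H:
(36, 12) + (48, 25). λ = (25 - 12)/(48 - 36) ≡ 13/12 mod 53. 12⁻¹ ≡ 31 (mod 53), so λ ≡ 32.
  x = λ² - 36 - 48 = 1024 - 84 ≡ 39; y = λ·(36 - 39) - 12 ≡ 51. → (39, 51)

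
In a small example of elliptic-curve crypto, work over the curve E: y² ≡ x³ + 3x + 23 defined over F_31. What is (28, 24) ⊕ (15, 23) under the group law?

(8, 30)

(28, 24) + (15, 23). λ = (23 - 24)/(15 - 28) ≡ 30/18 mod 31. 18⁻¹ ≡ 19 (mod 31) since 18·19 = 342 ≡ 1, so λ ≡ 12.
  x = λ² - 28 - 15 = 144 - 43 ≡ 8; y = λ·(28 - 8) - 24 ≡ 30. → (8, 30)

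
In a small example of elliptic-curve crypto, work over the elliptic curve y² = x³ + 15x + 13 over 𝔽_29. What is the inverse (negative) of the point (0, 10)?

-(0, 10) = (0, -10 mod 29) = (0, 19).

(0, 19)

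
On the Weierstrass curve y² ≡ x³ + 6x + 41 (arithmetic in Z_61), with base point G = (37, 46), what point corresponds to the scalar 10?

Repeated addition: build up to 10G.
2G: tangent at (37, 46): λ = (3·37² + 6)/(2·46) ≡ 26/31. 31⁻¹ ≡ 2 (mod 61), so λ ≡ 26·2 ≡ 52.
  x = λ² - 37 - 37 = 2704 - 74 ≡ 7; y = λ·(37 - 7) - 46 ≡ 50. → (7, 50)
3G: (7, 50) + (37, 46). λ = (46 - 50)/(37 - 7) ≡ 57/30 mod 61. 30⁻¹ ≡ 59 (mod 61), so λ ≡ 8.
  x = λ² - 7 - 37 = 64 - 44 ≡ 20; y = λ·(7 - 20) - 50 ≡ 29. → (20, 29)
4G: (20, 29) + (37, 46). λ = (46 - 29)/(37 - 20) ≡ 17/17 mod 61. 17⁻¹ ≡ 18 (mod 61), so λ ≡ 1.
  x = λ² - 20 - 37 = 1 - 57 ≡ 5; y = λ·(20 - 5) - 29 ≡ 47. → (5, 47)
5G: (5, 47) + (37, 46). λ = (46 - 47)/(37 - 5) ≡ 60/32 mod 61. 32⁻¹ ≡ 21 (mod 61), so λ ≡ 40.
  x = λ² - 5 - 37 = 1600 - 42 ≡ 33; y = λ·(5 - 33) - 47 ≡ 53. → (33, 53)
6G: (33, 53) + (37, 46). λ = (46 - 53)/(37 - 33) ≡ 54/4 mod 61. 4⁻¹ ≡ 46 (mod 61), so λ ≡ 44.
  x = λ² - 33 - 37 = 1936 - 70 ≡ 36; y = λ·(33 - 36) - 53 ≡ 59. → (36, 59)
7G: (36, 59) + (37, 46). λ = (46 - 59)/(37 - 36) ≡ 48/1 mod 61. 1⁻¹ ≡ 1 (mod 61) since 1·1 = 1 ≡ 1, so λ ≡ 48.
  x = λ² - 36 - 37 = 2304 - 73 ≡ 35; y = λ·(36 - 35) - 59 ≡ 50. → (35, 50)
8G: (35, 50) + (37, 46). λ = (46 - 50)/(37 - 35) ≡ 57/2 mod 61. 2⁻¹ ≡ 31 (mod 61) since 2·31 = 62 ≡ 1, so λ ≡ 59.
  x = λ² - 35 - 37 = 3481 - 72 ≡ 54; y = λ·(35 - 54) - 50 ≡ 49. → (54, 49)
9G: (54, 49) + (37, 46). λ = (46 - 49)/(37 - 54) ≡ 58/44 mod 61. 44⁻¹ ≡ 43 (mod 61), so λ ≡ 54.
  x = λ² - 54 - 37 = 2916 - 91 ≡ 19; y = λ·(54 - 19) - 49 ≡ 11. → (19, 11)
10G: (19, 11) + (37, 46). λ = (46 - 11)/(37 - 19) ≡ 35/18 mod 61. 18⁻¹ ≡ 17 (mod 61), so λ ≡ 46.
  x = λ² - 19 - 37 = 2116 - 56 ≡ 47; y = λ·(19 - 47) - 11 ≡ 43. → (47, 43)

(47, 43)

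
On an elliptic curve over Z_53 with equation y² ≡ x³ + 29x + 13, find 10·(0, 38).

Write G = (0, 38).
Double-and-add on 10 = (1010)₂. Start with G = (0, 38) for the leading 1-bit.
double: tangent at (0, 38): λ = (3·0² + 29)/(2·38) ≡ 29/23. 23⁻¹ ≡ 30 (mod 53) since 23·30 = 690 ≡ 1, so λ ≡ 29·30 ≡ 22.
  x = λ² - 0 - 0 = 484 - 0 ≡ 7; y = λ·(0 - 7) - 38 ≡ 20. → (7, 20)
double: tangent at (7, 20): λ = (3·7² + 29)/(2·20) ≡ 17/40. 40⁻¹ ≡ 4 (mod 53), so λ ≡ 17·4 ≡ 15.
  x = λ² - 7 - 7 = 225 - 14 ≡ 52; y = λ·(7 - 52) - 20 ≡ 47. → (52, 47)
add G: (52, 47) + (0, 38). λ = (38 - 47)/(0 - 52) ≡ 44/1 mod 53. 1⁻¹ ≡ 1 (mod 53), so λ ≡ 44.
  x = λ² - 52 - 0 = 1936 - 52 ≡ 29; y = λ·(52 - 29) - 47 ≡ 11. → (29, 11)
double: tangent at (29, 11): λ = (3·29² + 29)/(2·11) ≡ 8/22. 22⁻¹ ≡ 41 (mod 53) since 22·41 = 902 ≡ 1, so λ ≡ 8·41 ≡ 10.
  x = λ² - 29 - 29 = 100 - 58 ≡ 42; y = λ·(29 - 42) - 11 ≡ 18. → (42, 18)

(42, 18)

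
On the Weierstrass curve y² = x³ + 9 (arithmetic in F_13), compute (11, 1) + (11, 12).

The two points share x = 11 and their y-coordinates satisfy 1 + 12 ≡ 0 (mod 13), so they are inverses. Their sum is 𝒪.

O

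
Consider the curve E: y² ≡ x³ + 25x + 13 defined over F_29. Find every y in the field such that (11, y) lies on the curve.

x³ + 25x + 13 = 1619 ≡ 24 (mod 29).
Square roots of 24 mod 29: 13 and 16 (since 13² = 169 ≡ 24).

13, 16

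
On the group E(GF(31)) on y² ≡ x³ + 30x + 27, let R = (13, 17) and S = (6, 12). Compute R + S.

(13, 17) + (6, 12). λ = (12 - 17)/(6 - 13) ≡ 26/24 mod 31. 24⁻¹ ≡ 22 (mod 31) since 24·22 = 528 ≡ 1, so λ ≡ 14.
  x = λ² - 13 - 6 = 196 - 19 ≡ 22; y = λ·(13 - 22) - 17 ≡ 12. → (22, 12)

(22, 12)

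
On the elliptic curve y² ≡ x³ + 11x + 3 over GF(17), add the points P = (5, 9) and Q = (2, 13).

(5, 9) + (2, 13). λ = (13 - 9)/(2 - 5) ≡ 4/14 mod 17. 14⁻¹ ≡ 11 (mod 17), so λ ≡ 10.
  x = λ² - 5 - 2 = 100 - 7 ≡ 8; y = λ·(5 - 8) - 9 ≡ 12. → (8, 12)

(8, 12)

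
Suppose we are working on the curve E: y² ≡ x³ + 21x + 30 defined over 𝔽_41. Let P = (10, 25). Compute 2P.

tangent at (10, 25): λ = (3·10² + 21)/(2·25) ≡ 34/9. 9⁻¹ ≡ 32 (mod 41), so λ ≡ 34·32 ≡ 22.
  x = λ² - 10 - 10 = 484 - 20 ≡ 13; y = λ·(10 - 13) - 25 ≡ 32. → (13, 32)

(13, 32)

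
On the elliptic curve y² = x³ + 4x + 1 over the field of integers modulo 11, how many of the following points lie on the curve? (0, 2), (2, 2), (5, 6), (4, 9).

2

(0, 2): 2² ≡ 4, rhs ≡ 1 → off.
(2, 2): 2² ≡ 4, rhs ≡ 6 → off.
(5, 6): 6² ≡ 3, rhs ≡ 3 → on.
(4, 9): 9² ≡ 4, rhs ≡ 4 → on.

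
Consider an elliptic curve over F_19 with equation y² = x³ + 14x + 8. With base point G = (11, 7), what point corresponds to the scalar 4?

(12, 2)

Double-and-add on 4 = (100)₂. Start with G = (11, 7) for the leading 1-bit.
double: tangent at (11, 7): λ = (3·11² + 14)/(2·7) ≡ 16/14. 14⁻¹ ≡ 15 (mod 19) since 14·15 = 210 ≡ 1, so λ ≡ 16·15 ≡ 12.
  x = λ² - 11 - 11 = 144 - 22 ≡ 8; y = λ·(11 - 8) - 7 ≡ 10. → (8, 10)
double: tangent at (8, 10): λ = (3·8² + 14)/(2·10) ≡ 16/1. 1⁻¹ ≡ 1 (mod 19) since 1·1 = 1 ≡ 1, so λ ≡ 16·1 ≡ 16.
  x = λ² - 8 - 8 = 256 - 16 ≡ 12; y = λ·(8 - 12) - 10 ≡ 2. → (12, 2)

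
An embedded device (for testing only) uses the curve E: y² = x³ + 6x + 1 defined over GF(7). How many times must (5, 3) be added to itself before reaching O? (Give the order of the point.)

12

2P: tangent at (5, 3): λ = (3·5² + 6)/(2·3) ≡ 4/6. 6⁻¹ ≡ 6 (mod 7), so λ ≡ 4·6 ≡ 3.
  x = λ² - 5 - 5 = 9 - 10 ≡ 6; y = λ·(5 - 6) - 3 ≡ 1. → (6, 1)
3P: (6, 1) + (5, 3). λ = (3 - 1)/(5 - 6) ≡ 2/6 mod 7. 6⁻¹ ≡ 6 (mod 7), so λ ≡ 5.
  x = λ² - 6 - 5 = 25 - 11 ≡ 0; y = λ·(6 - 0) - 1 ≡ 1. → (0, 1)
4P: (0, 1) + (5, 3). λ = (3 - 1)/(5 - 0) ≡ 2/5 mod 7. 5⁻¹ ≡ 3 (mod 7), so λ ≡ 6.
  x = λ² - 0 - 5 = 36 - 5 ≡ 3; y = λ·(0 - 3) - 1 ≡ 2. → (3, 2)
5P: (3, 2) + (5, 3). λ = (3 - 2)/(5 - 3) ≡ 1/2 mod 7. 2⁻¹ ≡ 4 (mod 7), so λ ≡ 4.
  x = λ² - 3 - 5 = 16 - 8 ≡ 1; y = λ·(3 - 1) - 2 ≡ 6. → (1, 6)
6P: (1, 6) + (5, 3). λ = (3 - 6)/(5 - 1) ≡ 4/4 mod 7. 4⁻¹ ≡ 2 (mod 7) since 4·2 = 8 ≡ 1, so λ ≡ 1.
  x = λ² - 1 - 5 = 1 - 6 ≡ 2; y = λ·(1 - 2) - 6 ≡ 0. → (2, 0)
7P: (2, 0) + (5, 3). λ = (3 - 0)/(5 - 2) ≡ 3/3 mod 7. 3⁻¹ ≡ 5 (mod 7), so λ ≡ 1.
  x = λ² - 2 - 5 = 1 - 7 ≡ 1; y = λ·(2 - 1) - 0 ≡ 1. → (1, 1)
8P: (1, 1) + (5, 3). λ = (3 - 1)/(5 - 1) ≡ 2/4 mod 7. 4⁻¹ ≡ 2 (mod 7) since 4·2 = 8 ≡ 1, so λ ≡ 4.
  x = λ² - 1 - 5 = 16 - 6 ≡ 3; y = λ·(1 - 3) - 1 ≡ 5. → (3, 5)
9P: (3, 5) + (5, 3). λ = (3 - 5)/(5 - 3) ≡ 5/2 mod 7. 2⁻¹ ≡ 4 (mod 7), so λ ≡ 6.
  x = λ² - 3 - 5 = 36 - 8 ≡ 0; y = λ·(3 - 0) - 5 ≡ 6. → (0, 6)
10P: (0, 6) + (5, 3). λ = (3 - 6)/(5 - 0) ≡ 4/5 mod 7. 5⁻¹ ≡ 3 (mod 7) since 5·3 = 15 ≡ 1, so λ ≡ 5.
  x = λ² - 0 - 5 = 25 - 5 ≡ 6; y = λ·(0 - 6) - 6 ≡ 6. → (6, 6)
11P: (6, 6) + (5, 3). λ = (3 - 6)/(5 - 6) ≡ 4/6 mod 7. 6⁻¹ ≡ 6 (mod 7) since 6·6 = 36 ≡ 1, so λ ≡ 3.
  x = λ² - 6 - 5 = 9 - 11 ≡ 5; y = λ·(6 - 5) - 6 ≡ 4. → (5, 4)
12P: (5, 4) + (5, 3): same x and y₁ ≡ -y₂, so the sum is O.
12P = O, so the order is 12.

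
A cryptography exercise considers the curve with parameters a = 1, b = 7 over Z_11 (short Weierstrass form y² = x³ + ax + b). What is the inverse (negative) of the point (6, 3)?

-(6, 3) = (6, -3 mod 11) = (6, 8).

(6, 8)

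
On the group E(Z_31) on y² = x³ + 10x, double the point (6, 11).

tangent at (6, 11): λ = (3·6² + 10)/(2·11) ≡ 25/22. 22⁻¹ ≡ 24 (mod 31), so λ ≡ 25·24 ≡ 11.
  x = λ² - 6 - 6 = 121 - 12 ≡ 16; y = λ·(6 - 16) - 11 ≡ 3. → (16, 3)

(16, 3)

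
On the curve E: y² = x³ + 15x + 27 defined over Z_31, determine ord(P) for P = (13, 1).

12

2P: tangent at (13, 1): λ = (3·13² + 15)/(2·1) ≡ 26/2. 2⁻¹ ≡ 16 (mod 31), so λ ≡ 26·16 ≡ 13.
  x = λ² - 13 - 13 = 169 - 26 ≡ 19; y = λ·(13 - 19) - 1 ≡ 14. → (19, 14)
3P: (19, 14) + (13, 1). λ = (1 - 14)/(13 - 19) ≡ 18/25 mod 31. 25⁻¹ ≡ 5 (mod 31), so λ ≡ 28.
  x = λ² - 19 - 13 = 784 - 32 ≡ 8; y = λ·(19 - 8) - 14 ≡ 15. → (8, 15)
4P: (8, 15) + (13, 1). λ = (1 - 15)/(13 - 8) ≡ 17/5 mod 31. 5⁻¹ ≡ 25 (mod 31), so λ ≡ 22.
  x = λ² - 8 - 13 = 484 - 21 ≡ 29; y = λ·(8 - 29) - 15 ≡ 19. → (29, 19)
5P: (29, 19) + (13, 1). λ = (1 - 19)/(13 - 29) ≡ 13/15 mod 31. 15⁻¹ ≡ 29 (mod 31), so λ ≡ 5.
  x = λ² - 29 - 13 = 25 - 42 ≡ 14; y = λ·(29 - 14) - 19 ≡ 25. → (14, 25)
6P: (14, 25) + (13, 1). λ = (1 - 25)/(13 - 14) ≡ 7/30 mod 31. 30⁻¹ ≡ 30 (mod 31), so λ ≡ 24.
  x = λ² - 14 - 13 = 576 - 27 ≡ 22; y = λ·(14 - 22) - 25 ≡ 0. → (22, 0)
7P: (22, 0) + (13, 1). λ = (1 - 0)/(13 - 22) ≡ 1/22 mod 31. 22⁻¹ ≡ 24 (mod 31), so λ ≡ 24.
  x = λ² - 22 - 13 = 576 - 35 ≡ 14; y = λ·(22 - 14) - 0 ≡ 6. → (14, 6)
8P: (14, 6) + (13, 1). λ = (1 - 6)/(13 - 14) ≡ 26/30 mod 31. 30⁻¹ ≡ 30 (mod 31), so λ ≡ 5.
  x = λ² - 14 - 13 = 25 - 27 ≡ 29; y = λ·(14 - 29) - 6 ≡ 12. → (29, 12)
9P: (29, 12) + (13, 1). λ = (1 - 12)/(13 - 29) ≡ 20/15 mod 31. 15⁻¹ ≡ 29 (mod 31) since 15·29 = 435 ≡ 1, so λ ≡ 22.
  x = λ² - 29 - 13 = 484 - 42 ≡ 8; y = λ·(29 - 8) - 12 ≡ 16. → (8, 16)
10P: (8, 16) + (13, 1). λ = (1 - 16)/(13 - 8) ≡ 16/5 mod 31. 5⁻¹ ≡ 25 (mod 31) since 5·25 = 125 ≡ 1, so λ ≡ 28.
  x = λ² - 8 - 13 = 784 - 21 ≡ 19; y = λ·(8 - 19) - 16 ≡ 17. → (19, 17)
11P: (19, 17) + (13, 1). λ = (1 - 17)/(13 - 19) ≡ 15/25 mod 31. 25⁻¹ ≡ 5 (mod 31) since 25·5 = 125 ≡ 1, so λ ≡ 13.
  x = λ² - 19 - 13 = 169 - 32 ≡ 13; y = λ·(19 - 13) - 17 ≡ 30. → (13, 30)
12P: (13, 30) + (13, 1): same x and y₁ ≡ -y₂, so the sum is O.
12P = O, so the order is 12.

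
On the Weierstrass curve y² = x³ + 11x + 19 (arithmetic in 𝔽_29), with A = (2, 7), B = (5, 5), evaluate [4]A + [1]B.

First 4A:
Repeated addition: build up to 4A.
2A: tangent at (2, 7): λ = (3·2² + 11)/(2·7) ≡ 23/14. 14⁻¹ ≡ 27 (mod 29), so λ ≡ 23·27 ≡ 12.
  x = λ² - 2 - 2 = 144 - 4 ≡ 24; y = λ·(2 - 24) - 7 ≡ 19. → (24, 19)
3A: (24, 19) + (2, 7). λ = (7 - 19)/(2 - 24) ≡ 17/7 mod 29. 7⁻¹ ≡ 25 (mod 29) since 7·25 = 175 ≡ 1, so λ ≡ 19.
  x = λ² - 24 - 2 = 361 - 26 ≡ 16; y = λ·(24 - 16) - 19 ≡ 17. → (16, 17)
4A: (16, 17) + (2, 7). λ = (7 - 17)/(2 - 16) ≡ 19/15 mod 29. 15⁻¹ ≡ 2 (mod 29), so λ ≡ 9.
  x = λ² - 16 - 2 = 81 - 18 ≡ 5; y = λ·(16 - 5) - 17 ≡ 24. → (5, 24)
4A = (5, 24).
Finally 4A + B:
(5, 24) + (5, 5): same x and y₁ ≡ -y₂, so the sum is the point at infinity.

O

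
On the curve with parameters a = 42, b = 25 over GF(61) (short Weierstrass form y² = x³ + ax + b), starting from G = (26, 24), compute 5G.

(46, 31)

Double-and-add on 5 = (101)₂. Start with G = (26, 24) for the leading 1-bit.
double: tangent at (26, 24): λ = (3·26² + 42)/(2·24) ≡ 57/48. 48⁻¹ ≡ 14 (mod 61), so λ ≡ 57·14 ≡ 5.
  x = λ² - 26 - 26 = 25 - 52 ≡ 34; y = λ·(26 - 34) - 24 ≡ 58. → (34, 58)
double: tangent at (34, 58): λ = (3·34² + 42)/(2·58) ≡ 33/55. 55⁻¹ ≡ 10 (mod 61), so λ ≡ 33·10 ≡ 25.
  x = λ² - 34 - 34 = 625 - 68 ≡ 8; y = λ·(34 - 8) - 58 ≡ 43. → (8, 43)
add G: (8, 43) + (26, 24). λ = (24 - 43)/(26 - 8) ≡ 42/18 mod 61. 18⁻¹ ≡ 17 (mod 61) since 18·17 = 306 ≡ 1, so λ ≡ 43.
  x = λ² - 8 - 26 = 1849 - 34 ≡ 46; y = λ·(8 - 46) - 43 ≡ 31. → (46, 31)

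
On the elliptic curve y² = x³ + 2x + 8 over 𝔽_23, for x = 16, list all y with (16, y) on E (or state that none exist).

none

x³ + 2x + 8 = 4136 ≡ 19 (mod 23).
19 is a non-residue mod 23; no y exists.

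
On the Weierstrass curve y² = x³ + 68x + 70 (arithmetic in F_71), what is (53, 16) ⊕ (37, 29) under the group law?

(53, 16) + (37, 29). λ = (29 - 16)/(37 - 53) ≡ 13/55 mod 71. 55⁻¹ ≡ 31 (mod 71) since 55·31 = 1705 ≡ 1, so λ ≡ 48.
  x = λ² - 53 - 37 = 2304 - 90 ≡ 13; y = λ·(53 - 13) - 16 ≡ 58. → (13, 58)

(13, 58)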